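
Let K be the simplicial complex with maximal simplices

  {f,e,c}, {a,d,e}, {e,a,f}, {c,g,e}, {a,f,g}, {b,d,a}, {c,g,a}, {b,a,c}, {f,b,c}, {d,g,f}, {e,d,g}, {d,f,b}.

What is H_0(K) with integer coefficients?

Take the total order a < b < c < d < e < f < g on the vertex set. Then K (dimension 2) consists of the simplices:

  0-simplices (7): a, b, c, d, e, f, g
  1-simplices (18): ab, ac, ad, ae, af, ag, bc, bd, bf, ce, cf, cg, de, df, dg, ef, eg, fg
  2-simplices (12): abc, abd, acg, ade, aef, afg, bcf, bdf, cef, ceg, deg, dfg

so the chain groups are C_0 ≅ Z^7, C_1 ≅ Z^18, C_2 ≅ Z^12.

Boundary ∂_1: C_1 → C_0 sends each edge [p,q] (with p < q) to q − p.
This gives a 7×18 integer matrix of rank 6; reducing to Smith normal form yields diagonal entries (1,1,1,1,1,1).

Boundary ∂_2: C_2 → C_1 acts by ∂[p,q,r] = [q,r] − [p,r] + [p,q]. For instance
  ∂abc = bc − ac + ab,
  ∂deg = eg − dg + de.
This gives a 18×12 integer matrix of rank 12; reducing to Smith normal form yields diagonal entries (1,1,1,1,1,1,1,1,1,1,1,2).

Computing H_k = (kernel of ∂_k) / (image of ∂_{k+1}):

  H_0: rank C_0 − rank ∂_1 = 7 − 6 = 1, and the invariant factors of ∂_1 are all 1, so H_0 = Z.

H_0 ≅ Z.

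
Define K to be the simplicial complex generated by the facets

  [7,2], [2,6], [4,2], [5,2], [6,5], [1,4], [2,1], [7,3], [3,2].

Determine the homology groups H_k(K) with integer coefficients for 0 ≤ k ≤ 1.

We work with the vertex ordering 1 < 2 < 3 < 4 < 5 < 6 < 7. The simplices of K, each written with vertices in increasing order, are:

  0-simplices (7): [1], [2], [3], [4], [5], [6], [7]
  1-simplices (9): [1,2], [1,4], [2,3], [2,4], [2,5], [2,6], [2,7], [3,7], [5,6]

giving chain groups C_0 ≅ Z^7, C_1 ≅ Z^9.

∂_1: C_1 → C_0 maps an edge to its endpoints' difference, ∂[p,q] = q − p. For instance
  ∂[3,7] = [7] − [3].
The 7×9 boundary matrix has rank 6 and Smith normal form diag(1,1,1,1,1,1).

Reading off H_k = ker ∂_k / im ∂_{k+1}:

  H_0: rank C_0 − rank ∂_1 = 7 − 6 = 1, and the invariant factors of ∂_1 are all 1, so H_0 ≅ Z.
  H_1: rank ker ∂_1 − rank ∂_2 = (9 − 6) − 0 = 3, and there is no ∂_2, so H_1 ≅ Z^3.

As a check, the Euler characteristic is 7 − 9 = -2, which agrees with 1 − 3 = -2.

H_0 = Z,  H_1 = Z^3.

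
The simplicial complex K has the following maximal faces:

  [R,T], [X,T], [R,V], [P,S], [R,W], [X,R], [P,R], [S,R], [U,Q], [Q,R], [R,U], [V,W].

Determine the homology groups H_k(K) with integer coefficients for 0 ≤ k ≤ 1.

K has 9 vertices, 12 edges.
rank ∂_0 = 0, rank ∂_1 = 8 ⇒ b_0 = 9 − 0 − 8 = 1; all invariant factors of ∂_1 are 1 so no torsion. So H_0 = Z.
rank ∂_1 = 8, rank ∂_2 = 0 ⇒ b_1 = 12 − 8 − 0 = 4. So H_1 = Z^4.

H_0 ≅ Z,  H_1 ≅ Z^4.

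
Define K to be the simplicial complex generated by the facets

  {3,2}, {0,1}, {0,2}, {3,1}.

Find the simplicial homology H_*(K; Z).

H_0 = Z,  H_1 = Z.

Take the total order 0 < 1 < 2 < 3 on the vertex set. Then K (dimension 1) consists of the simplices:

  0-simplices (4): [0], [1], [2], [3]
  1-simplices (4): [0,1], [0,2], [1,3], [2,3]

Hence C_0 ≅ Z^4, C_1 ≅ Z^4.

The boundary map ∂_1: C_1 → C_0 maps an edge to its endpoints' difference, ∂[p,q] = q − p.
The resulting 4×4 matrix has rank 3, and its Smith normal form has invariant factors (1,1,1).

Now H_k = ker ∂_k / im ∂_{k+1}, so:

  H_0: rank C_0 − rank ∂_1 = 4 − 3 = 1, and the invariant factors of ∂_1 are all 1, so H_0 = Z.
  H_1: rank ker ∂_1 − rank ∂_2 = (4 − 3) − 0 = 1, and there is no ∂_2, so H_1 = Z.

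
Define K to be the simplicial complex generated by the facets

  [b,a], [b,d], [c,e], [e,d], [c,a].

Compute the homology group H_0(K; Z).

H_0 = Z.

K has 5 vertices, 5 edges.
rank ∂_0 = 0, rank ∂_1 = 4 ⇒ b_0 = 5 − 0 − 4 = 1; all invariant factors of ∂_1 are 1 so no torsion. So H_0 = Z.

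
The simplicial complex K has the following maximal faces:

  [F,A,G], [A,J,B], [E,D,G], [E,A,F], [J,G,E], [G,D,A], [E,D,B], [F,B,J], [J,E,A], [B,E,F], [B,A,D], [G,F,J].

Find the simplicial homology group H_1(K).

H_1 ≅ Z/2.

Order the vertices as A < B < D < E < F < G < J. Listing each simplex with vertices in this order, K has dimension 2 with simplices:

  0-simplices (7): A, B, D, E, F, G, J
  1-simplices (18): AB, AD, AE, AF, AG, AJ, BD, BE, BF, BJ, DE, DG, EF, EG, EJ, FG, FJ, GJ
  2-simplices (12): ABD, ABJ, ADG, AEF, AEJ, AFG, BDE, BEF, BFJ, DEG, EGJ, FGJ

so the chain groups are C_0 ≅ Z^7, C_1 ≅ Z^18, C_2 ≅ Z^12.

Boundary ∂_1: C_1 → C_0 is given by ∂[p,q] = [q] − [p]. For instance
  ∂AJ = J − A.
This gives a 7×18 integer matrix of rank 6; reducing to Smith normal form yields diagonal entries (1,1,1,1,1,1).

The boundary map ∂_2: C_2 → C_1 sends each 2-simplex [p,q,r] to [q,r] − [p,r] + [p,q]. For instance
  ∂ABJ = BJ − AJ + AB,
  ∂BEF = EF − BF + BE.
The 18×12 boundary matrix has rank 12 and Smith normal form diag(1,1,1,1,1,1,1,1,1,1,1,2).

Computing H_k = (kernel of ∂_k) / (image of ∂_{k+1}):

  H_1: rank ker ∂_1 − rank ∂_2 = (18 − 6) − 12 = 0, and ∂_2 has invariant factor 2 > 1, so H_1 ≅ Z/2.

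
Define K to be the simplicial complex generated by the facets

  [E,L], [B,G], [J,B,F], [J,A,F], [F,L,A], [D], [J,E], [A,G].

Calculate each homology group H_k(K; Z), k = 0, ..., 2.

We work with the vertex ordering A < B < D < E < F < G < J < L. The simplices of K, each written with vertices in increasing order, are:

  0-simplices (8): A, B, D, E, F, G, J, L
  1-simplices (11): AF, AG, AJ, AL, BF, BG, BJ, EJ, EL, FJ, FL
  2-simplices (3): AFJ, AFL, BFJ

so the chain groups are C_0 ≅ Z^8, C_1 ≅ Z^11, C_2 ≅ Z^3.

∂_1: C_1 → C_0 is given by ∂[p,q] = [q] − [p]. For instance
  ∂AJ = J − A.
This gives a 8×11 integer matrix of rank 6; reducing to Smith normal form yields diagonal entries (1,1,1,1,1,1).

Boundary ∂_2: C_2 → C_1 sends each 2-simplex [p,q,r] to [q,r] − [p,r] + [p,q]. For instance
  ∂BFJ = FJ − BJ + BF,
  ∂AFL = FL − AL + AF.
This gives a 11×3 integer matrix of rank 3; reducing to Smith normal form yields diagonal entries (1,1,1).

From H_k ≅ ker(∂_k) / im(∂_{k+1}) we obtain:

  H_0: rank C_0 − rank ∂_1 = 8 − 6 = 2, and the invariant factors of ∂_1 are all 1, so H_0 ≅ Z^2.
  H_1: rank ker ∂_1 − rank ∂_2 = (11 − 6) − 3 = 2, and the invariant factors of ∂_2 are all 1, so H_1 ≅ Z^2.
  H_2: rank ker ∂_2 − rank ∂_3 = (3 − 3) − 0 = 0, and there is no ∂_3, so H_2 ≅ 0.

As a check, the Euler characteristic is 8 − 11 + 3 = 0, which agrees with 2 − 2 + 0 = 0.

H_0 = Z^2,  H_1 = Z^2,  H_2 = 0.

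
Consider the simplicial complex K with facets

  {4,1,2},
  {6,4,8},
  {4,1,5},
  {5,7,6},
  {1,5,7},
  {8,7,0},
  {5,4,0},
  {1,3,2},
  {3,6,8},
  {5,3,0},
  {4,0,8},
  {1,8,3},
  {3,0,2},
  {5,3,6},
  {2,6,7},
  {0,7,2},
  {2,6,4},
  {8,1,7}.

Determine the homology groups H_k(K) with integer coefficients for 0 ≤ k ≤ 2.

Fix the vertex order 0 < 1 < 2 < 3 < 4 < 5 < 6 < 7 < 8 and write every simplex with vertices in increasing order. Then dim K = 2 and the simplices of K are:

  0-simplices (9): [0], [1], [2], [3], [4], [5], [6], [7], [8]
  1-simplices (27): (27 of them)
  2-simplices (18): [0,2,3], [0,2,7], [0,3,5], [0,4,5], [0,4,8], [0,7,8], [1,2,3], [1,2,4], [1,3,8], [1,4,5], [1,5,7], [1,7,8], [2,4,6], [2,6,7], [3,5,6], [3,6,8], [4,6,8], [5,6,7]

so the chain groups are C_0 ≅ Z^9, C_1 ≅ Z^27, C_2 ≅ Z^18.

The boundary map ∂_1: C_1 → C_0 is given by ∂[p,q] = [q] − [p]. For instance
  ∂[3,6] = [6] − [3].
The resulting 9×27 matrix has rank 8, and its Smith normal form has invariant factors (1,1,1,1,1,1,1,1).

∂_2: C_2 → C_1 maps a triangle to the signed sum of its edges. For instance
  ∂[1,2,4] = [2,4] − [1,4] + [1,2],
  ∂[3,6,8] = [6,8] − [3,8] + [3,6].
As a 27×18 matrix over Z this has rank 17, with invariant factors (1,1,1,1,1,1,1,1,1,1,1,1,1,1,1,1,1).

Computing H_k = (kernel of ∂_k) / (image of ∂_{k+1}):

  H_0: rank C_0 − rank ∂_1 = 9 − 8 = 1, and the invariant factors of ∂_1 are all 1, so H_0 = Z.
  H_1: rank ker ∂_1 − rank ∂_2 = (27 − 8) − 17 = 2, and the invariant factors of ∂_2 are all 1, so H_1 = Z^2.
  H_2: rank ker ∂_2 − rank ∂_3 = (18 − 17) − 0 = 1, and there is no ∂_3, so H_2 = Z.

As a check, the Euler characteristic is 9 − 27 + 18 = 0, which agrees with 1 − 2 + 1 = 0.

H_0 = Z,  H_1 = Z^2,  H_2 = Z.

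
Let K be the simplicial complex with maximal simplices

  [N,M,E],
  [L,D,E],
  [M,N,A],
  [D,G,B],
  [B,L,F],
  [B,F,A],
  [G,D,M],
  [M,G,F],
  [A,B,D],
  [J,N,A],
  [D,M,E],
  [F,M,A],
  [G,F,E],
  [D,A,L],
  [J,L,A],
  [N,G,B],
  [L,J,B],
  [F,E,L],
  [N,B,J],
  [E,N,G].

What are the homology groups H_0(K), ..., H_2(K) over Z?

H_0 = Z,  H_1 = Z ⊕ Z/2,  H_2 = 0.

K has 10 vertices, 30 edges, 20 triangles.
rank ∂_0 = 0, rank ∂_1 = 9 ⇒ b_0 = 10 − 0 − 9 = 1; all invariant factors of ∂_1 are 1 so no torsion. So H_0 ≅ Z.
rank ∂_1 = 9, rank ∂_2 = 20 ⇒ b_1 = 30 − 9 − 20 = 1; ∂_2 has invariant factor(s) [2] giving torsion. So H_1 ≅ Z ⊕ Z/2.
rank ∂_2 = 20, rank ∂_3 = 0 ⇒ b_2 = 20 − 20 − 0 = 0. So H_2 ≅ 0.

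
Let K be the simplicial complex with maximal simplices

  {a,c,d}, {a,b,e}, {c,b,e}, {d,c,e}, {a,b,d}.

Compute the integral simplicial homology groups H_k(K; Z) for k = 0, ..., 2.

H_0 ≅ Z,  H_1 ≅ Z,  H_2 = 0.

Fix the vertex order a < b < c < d < e and write every simplex with vertices in increasing order. Then dim K = 2 and the simplices of K are:

  0-simplices (5): a, b, c, d, e
  1-simplices (10): ab, ac, ad, ae, bc, bd, be, cd, ce, de
  2-simplices (5): abd, abe, acd, bce, cde

so the chain groups are C_0 ≅ Z^5, C_1 ≅ Z^10, C_2 ≅ Z^5.

The boundary map ∂_1: C_1 → C_0 sends each edge [p,q] (with p < q) to q − p. For instance
  ∂bd = d − b.
As a 5×10 matrix over Z this has rank 4, with invariant factors (1,1,1,1).

The boundary map ∂_2: C_2 → C_1 acts by ∂[p,q,r] = [q,r] − [p,r] + [p,q]. For instance
  ∂bce = ce − be + bc,
  ∂cde = de − ce + cd.
The 10×5 boundary matrix has rank 5 and Smith normal form diag(1,1,1,1,1).

Computing H_k = (kernel of ∂_k) / (image of ∂_{k+1}):

  H_0: rank C_0 − rank ∂_1 = 5 − 4 = 1, and the invariant factors of ∂_1 are all 1, so H_0 ≅ Z.
  H_1: rank ker ∂_1 − rank ∂_2 = (10 − 4) − 5 = 1, and the invariant factors of ∂_2 are all 1, so H_1 ≅ Z.
  H_2: rank ker ∂_2 − rank ∂_3 = (5 − 5) − 0 = 0, and there is no ∂_3, so H_2 ≅ 0.

As a check, the Euler characteristic is 5 − 10 + 5 = 0, which agrees with 1 − 1 + 0 = 0.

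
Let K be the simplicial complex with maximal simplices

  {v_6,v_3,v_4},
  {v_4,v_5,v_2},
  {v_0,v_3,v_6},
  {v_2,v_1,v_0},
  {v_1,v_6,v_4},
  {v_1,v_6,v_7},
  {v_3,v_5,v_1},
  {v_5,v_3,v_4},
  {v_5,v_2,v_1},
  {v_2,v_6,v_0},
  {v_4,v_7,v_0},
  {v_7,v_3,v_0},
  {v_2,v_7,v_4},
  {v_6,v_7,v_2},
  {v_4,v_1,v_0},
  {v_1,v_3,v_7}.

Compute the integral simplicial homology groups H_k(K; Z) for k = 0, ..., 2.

H_0 = Z,  H_1 = Z^2,  H_2 = Z.

Take the total order v_0 < v_1 < v_2 < v_3 < v_4 < v_5 < v_6 < v_7 on the vertex set. Then K (dimension 2) consists of the simplices:

  0-simplices (8): [v_0], [v_1], [v_2], [v_3], [v_4], [v_5], [v_6], [v_7]
  1-simplices (24): (24 of them)
  2-simplices (16): (16 of them)

giving chain groups C_0 ≅ Z^8, C_1 ≅ Z^24, C_2 ≅ Z^16.

Boundary ∂_1: C_1 → C_0 is given by ∂[p,q] = [q] − [p]. For instance
  ∂[v_0,v_7] = [v_7] − [v_0].
As a 8×24 matrix over Z this has rank 7, with invariant factors (1,1,1,1,1,1,1).

Boundary ∂_2: C_2 → C_1 maps a triangle to the signed sum of its edges. For instance
  ∂[v_2,v_4,v_7] = [v_4,v_7] − [v_2,v_7] + [v_2,v_4],
  ∂[v_0,v_2,v_6] = [v_2,v_6] − [v_0,v_6] + [v_0,v_2].
The resulting 24×16 matrix has rank 15, and its Smith normal form has invariant factors (1,1,1,1,1,1,1,1,1,1,1,1,1,1,1).

Now H_k = ker ∂_k / im ∂_{k+1}, so:

  H_0: rank C_0 − rank ∂_1 = 8 − 7 = 1, and the invariant factors of ∂_1 are all 1, so H_0 ≅ Z.
  H_1: rank ker ∂_1 − rank ∂_2 = (24 − 7) − 15 = 2, and the invariant factors of ∂_2 are all 1, so H_1 ≅ Z^2.
  H_2: rank ker ∂_2 − rank ∂_3 = (16 − 15) − 0 = 1, and there is no ∂_3, so H_2 ≅ Z.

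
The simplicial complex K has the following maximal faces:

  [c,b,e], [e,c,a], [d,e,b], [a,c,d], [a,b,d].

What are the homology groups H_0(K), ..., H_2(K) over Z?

Order the vertices as a < b < c < d < e. Listing each simplex with vertices in this order, K has dimension 2 with simplices:

  0-simplices (5): a, b, c, d, e
  1-simplices (10): ab, ac, ad, ae, bc, bd, be, cd, ce, de
  2-simplices (5): abd, acd, ace, bce, bde

giving chain groups C_0 ≅ Z^5, C_1 ≅ Z^10, C_2 ≅ Z^5.

The boundary map ∂_1: C_1 → C_0 maps an edge to its endpoints' difference, ∂[p,q] = q − p. For instance
  ∂ad = d − a.
As a 5×10 matrix over Z this has rank 4, with invariant factors (1,1,1,1).

Boundary ∂_2: C_2 → C_1 maps a triangle to the signed sum of its edges. For instance
  ∂bde = de − be + bd,
  ∂bce = ce − be + bc.
This gives a 10×5 integer matrix of rank 5; reducing to Smith normal form yields diagonal entries (1,1,1,1,1).

Reading off H_k = ker ∂_k / im ∂_{k+1}:

  H_0: rank C_0 − rank ∂_1 = 5 − 4 = 1, and the invariant factors of ∂_1 are all 1, so H_0 = Z.
  H_1: rank ker ∂_1 − rank ∂_2 = (10 − 4) − 5 = 1, and the invariant factors of ∂_2 are all 1, so H_1 = Z.
  H_2: rank ker ∂_2 − rank ∂_3 = (5 − 5) − 0 = 0, and there is no ∂_3, so H_2 = 0.

H_0 = Z,  H_1 = Z,  H_2 = 0.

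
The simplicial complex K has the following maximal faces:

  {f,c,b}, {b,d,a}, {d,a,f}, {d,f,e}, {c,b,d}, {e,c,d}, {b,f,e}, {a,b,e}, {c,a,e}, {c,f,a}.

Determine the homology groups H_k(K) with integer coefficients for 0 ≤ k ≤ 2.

H_0 = Z,  H_1 = Z/2,  H_2 = 0.

We work with the vertex ordering a < b < c < d < e < f. The simplices of K, each written with vertices in increasing order, are:

  0-simplices (6): a, b, c, d, e, f
  1-simplices (15): ab, ac, ad, ae, af, bc, bd, be, bf, cd, ce, cf, de, df, ef
  2-simplices (10): abd, abe, ace, acf, adf, bcd, bcf, bef, cde, def

Hence C_0 ≅ Z^6, C_1 ≅ Z^15, C_2 ≅ Z^10.

∂_1: C_1 → C_0 is given by ∂[p,q] = [q] − [p].
The 6×15 boundary matrix has rank 5 and Smith normal form diag(1,1,1,1,1).

The boundary map ∂_2: C_2 → C_1 sends each 2-simplex [p,q,r] to [q,r] − [p,r] + [p,q]. For instance
  ∂bcd = cd − bd + bc,
  ∂adf = df − af + ad.
This gives a 15×10 integer matrix of rank 10; reducing to Smith normal form yields diagonal entries (1,1,1,1,1,1,1,1,1,2).

Now H_k = ker ∂_k / im ∂_{k+1}, so:

  H_0: rank C_0 − rank ∂_1 = 6 − 5 = 1, and the invariant factors of ∂_1 are all 1, so H_0 ≅ Z.
  H_1: rank ker ∂_1 − rank ∂_2 = (15 − 5) − 10 = 0, and ∂_2 has invariant factor 2 > 1, so H_1 ≅ Z/2.
  H_2: rank ker ∂_2 − rank ∂_3 = (10 − 10) − 0 = 0, and there is no ∂_3, so H_2 ≅ 0.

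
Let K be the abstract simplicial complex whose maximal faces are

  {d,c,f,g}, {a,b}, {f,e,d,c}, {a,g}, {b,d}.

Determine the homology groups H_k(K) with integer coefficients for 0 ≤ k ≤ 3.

H_0 ≅ Z,  H_1 ≅ Z,  H_2 = 0,  H_3 = 0.

Order the vertices as a < b < c < d < e < f < g. Listing each simplex with vertices in this order, K has dimension 3 with simplices:

  0-simplices (7): a, b, c, d, e, f, g
  1-simplices (12): ab, ag, bd, cd, ce, cf, cg, de, df, dg, ef, fg
  2-simplices (7): cde, cdf, cdg, cef, cfg, def, dfg
  3-simplices (2): cdef, cdfg

so the chain groups are C_0 ≅ Z^7, C_1 ≅ Z^12, C_2 ≅ Z^7, C_3 ≅ Z^2.

Boundary ∂_1: C_1 → C_0 maps an edge to its endpoints' difference, ∂[p,q] = q − p.
The 7×12 boundary matrix has rank 6 and Smith normal form diag(1,1,1,1,1,1).

Boundary ∂_2: C_2 → C_1 sends each 2-simplex [p,q,r] to [q,r] − [p,r] + [p,q]. For instance
  ∂cdg = dg − cg + cd,
  ∂cdf = df − cf + cd.
This gives a 12×7 integer matrix of rank 5; reducing to Smith normal form yields diagonal entries (1,1,1,1,1).

∂_3: C_3 → C_2 sends each 3-simplex σ to the alternating sum Σ_i (−1)^i (σ with its i-th vertex removed). For instance
  ∂cdfg = dfg − cfg + cdg − cdf,
  ∂cdef = def − cef + cdf − cde.
As a 7×2 matrix over Z this has rank 2, with invariant factors (1,1).

Computing H_k = (kernel of ∂_k) / (image of ∂_{k+1}):

  H_0: rank C_0 − rank ∂_1 = 7 − 6 = 1, and the invariant factors of ∂_1 are all 1, so H_0 ≅ Z.
  H_1: rank ker ∂_1 − rank ∂_2 = (12 − 6) − 5 = 1, and the invariant factors of ∂_2 are all 1, so H_1 ≅ Z.
  H_2: rank ker ∂_2 − rank ∂_3 = (7 − 5) − 2 = 0, and the invariant factors of ∂_3 are all 1, so H_2 ≅ 0.
  H_3: rank ker ∂_3 − rank ∂_4 = (2 − 2) − 0 = 0, and there is no ∂_4, so H_3 ≅ 0.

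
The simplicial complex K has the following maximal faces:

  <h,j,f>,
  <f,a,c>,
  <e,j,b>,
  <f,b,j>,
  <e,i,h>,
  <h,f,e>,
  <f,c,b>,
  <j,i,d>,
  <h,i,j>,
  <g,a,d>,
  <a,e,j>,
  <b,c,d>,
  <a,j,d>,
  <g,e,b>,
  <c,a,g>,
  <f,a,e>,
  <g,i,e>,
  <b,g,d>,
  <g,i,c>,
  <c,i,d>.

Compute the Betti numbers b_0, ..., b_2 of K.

b_0 = 1, b_1 = 1, b_2 = 0.

Fix the vertex order a < b < c < d < e < f < g < h < i < j and write every simplex with vertices in increasing order. Then dim K = 2 and the simplices of K are:

  0-simplices (10): a, b, c, d, e, f, g, h, i, j
  1-simplices (30): ac, ad, ae, af, ag, aj, bc, bd, be, bf, bg, bj, cd, cf, cg, ci, dg, di, dj, ef, eg, eh, ei, ej, fh, fj, gi, hi, hj, ij
  2-simplices (20): acf, acg, adg, adj, aef, aej, bcd, bcf, bdg, beg, bej, bfj, cdi, cgi, dij, efh, egi, ehi, fhj, hij

giving chain groups C_0 ≅ Z^10, C_1 ≅ Z^30, C_2 ≅ Z^20.

∂_1: C_1 → C_0 maps an edge to its endpoints' difference, ∂[p,q] = q − p.
This gives a 10×30 integer matrix of rank 9; reducing to Smith normal form yields diagonal entries (1,1,1,1,1,1,1,1,1).

The boundary map ∂_2: C_2 → C_1 maps a triangle to the signed sum of its edges. For instance
  ∂aef = ef − af + ae,
  ∂beg = eg − bg + be.
This gives a 30×20 integer matrix of rank 20; reducing to Smith normal form yields diagonal entries (1,1,1,1,1,1,1,1,1,1,1,1,1,1,1,1,1,1,1,2).

From H_k ≅ ker(∂_k) / im(∂_{k+1}) we obtain:

  H_0: rank C_0 − rank ∂_1 = 10 − 9 = 1, and the invariant factors of ∂_1 are all 1, so H_0 = Z.
  H_1: rank ker ∂_1 − rank ∂_2 = (30 − 9) − 20 = 1, and ∂_2 has invariant factor 2 > 1, so H_1 = Z ⊕ Z/2.
  H_2: rank ker ∂_2 − rank ∂_3 = (20 − 20) − 0 = 0, and there is no ∂_3, so H_2 = 0.

(K is a triangulation of the Klein bottle.)

Hence the Betti numbers are b_0 = 1, b_1 = 1, b_2 = 0.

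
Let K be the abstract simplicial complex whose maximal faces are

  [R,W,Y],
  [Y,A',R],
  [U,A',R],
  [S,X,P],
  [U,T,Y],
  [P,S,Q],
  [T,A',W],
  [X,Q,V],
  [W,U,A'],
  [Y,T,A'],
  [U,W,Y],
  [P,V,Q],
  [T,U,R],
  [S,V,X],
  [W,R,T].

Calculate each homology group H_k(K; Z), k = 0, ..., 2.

Take the total order P < Q < R < S < T < U < V < W < X < Y < A' on the vertex set. Then K (dimension 2) consists of the simplices:

  0-simplices (11): [P], [Q], [R], [S], [T], [U], [V], [W], [X], [Y], [A']
  1-simplices (25): (25 of them)
  2-simplices (15): [P,Q,S], [P,Q,V], [P,S,X], [Q,V,X], [R,T,U], [R,T,W], [R,U,A'], [R,W,Y], [R,Y,A'], [S,V,X], [T,U,Y], [T,W,A'], [T,Y,A'], [U,W,Y], [U,W,A']

giving chain groups C_0 ≅ Z^11, C_1 ≅ Z^25, C_2 ≅ Z^15.

The boundary map ∂_1: C_1 → C_0 is given by ∂[p,q] = [q] − [p]. For instance
  ∂[P,X] = [X] − [P].
As a 11×25 matrix over Z this has rank 9, with invariant factors (1,1,1,1,1,1,1,1,1).

∂_2: C_2 → C_1 maps a triangle to the signed sum of its edges. For instance
  ∂[Q,V,X] = [V,X] − [Q,X] + [Q,V],
  ∂[R,Y,A'] = [Y,A'] − [R,A'] + [R,Y].
As a 25×15 matrix over Z this has rank 15, with invariant factors (1,1,1,1,1,1,1,1,1,1,1,1,1,1,2).

From H_k ≅ ker(∂_k) / im(∂_{k+1}) we obtain:

  H_0: rank C_0 − rank ∂_1 = 11 − 9 = 2, and the invariant factors of ∂_1 are all 1, so H_0 ≅ Z^2.
  H_1: rank ker ∂_1 − rank ∂_2 = (25 − 9) − 15 = 1, and ∂_2 has invariant factor 2 > 1, so H_1 ≅ Z ⊕ Z/2.
  H_2: rank ker ∂_2 − rank ∂_3 = (15 − 15) − 0 = 0, and there is no ∂_3, so H_2 ≅ 0.

H_0 = Z^2,  H_1 = Z ⊕ Z/2,  H_2 = 0.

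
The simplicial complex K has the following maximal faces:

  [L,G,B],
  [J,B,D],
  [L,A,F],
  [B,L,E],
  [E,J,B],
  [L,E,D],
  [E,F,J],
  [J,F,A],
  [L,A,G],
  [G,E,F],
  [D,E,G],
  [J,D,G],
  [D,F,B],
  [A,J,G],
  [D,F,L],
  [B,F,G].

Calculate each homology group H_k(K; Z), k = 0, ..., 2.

H_0 ≅ Z,  H_1 ≅ Z^2,  H_2 ≅ Z.

Take the total order A < B < D < E < F < G < J < L on the vertex set. Then K (dimension 2) consists of the simplices:

  0-simplices (8): A, B, D, E, F, G, J, L
  1-simplices (24): AF, AG, AJ, AL, BD, BE, BF, BG, BJ, BL, DE, DF, DG, DJ, DL, EF, EG, EJ, EL, FG, FJ, FL, GJ, GL
  2-simplices (16): AFJ, AFL, AGJ, AGL, BDF, BDJ, BEJ, BEL, BFG, BGL, DEG, DEL, DFL, DGJ, EFG, EFJ

so the chain groups are C_0 ≅ Z^8, C_1 ≅ Z^24, C_2 ≅ Z^16.

∂_1: C_1 → C_0 sends each edge [p,q] (with p < q) to q − p. For instance
  ∂DG = G − D.
The resulting 8×24 matrix has rank 7, and its Smith normal form has invariant factors (1,1,1,1,1,1,1).

∂_2: C_2 → C_1 acts by ∂[p,q,r] = [q,r] − [p,r] + [p,q]. For instance
  ∂AFL = FL − AL + AF,
  ∂AGL = GL − AL + AG.
As a 24×16 matrix over Z this has rank 15, with invariant factors (1,1,1,1,1,1,1,1,1,1,1,1,1,1,1).

Reading off H_k = ker ∂_k / im ∂_{k+1}:

  H_0: rank C_0 − rank ∂_1 = 8 − 7 = 1, and the invariant factors of ∂_1 are all 1, so H_0 = Z.
  H_1: rank ker ∂_1 − rank ∂_2 = (24 − 7) − 15 = 2, and the invariant factors of ∂_2 are all 1, so H_1 = Z^2.
  H_2: rank ker ∂_2 − rank ∂_3 = (16 − 15) − 0 = 1, and there is no ∂_3, so H_2 = Z.

(K is a triangulation of the torus T^2.)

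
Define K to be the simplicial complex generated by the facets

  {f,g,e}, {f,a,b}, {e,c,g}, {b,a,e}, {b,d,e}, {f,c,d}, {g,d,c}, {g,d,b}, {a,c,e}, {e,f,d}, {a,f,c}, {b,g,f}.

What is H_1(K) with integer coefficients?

H_1 = Z/2.

We work with the vertex ordering a < b < c < d < e < f < g. The simplices of K, each written with vertices in increasing order, are:

  0-simplices (7): a, b, c, d, e, f, g
  1-simplices (18): ab, ac, ae, af, bd, be, bf, bg, cd, ce, cf, cg, de, df, dg, ef, eg, fg
  2-simplices (12): abe, abf, ace, acf, bde, bdg, bfg, cdf, cdg, ceg, def, efg

so the chain groups are C_0 ≅ Z^7, C_1 ≅ Z^18, C_2 ≅ Z^12.

∂_1: C_1 → C_0 is given by ∂[p,q] = [q] − [p]. For instance
  ∂ce = e − c.
The 7×18 boundary matrix has rank 6 and Smith normal form diag(1,1,1,1,1,1).

Boundary ∂_2: C_2 → C_1 acts by ∂[p,q,r] = [q,r] − [p,r] + [p,q]. For instance
  ∂abf = bf − af + ab,
  ∂bdg = dg − bg + bd.
This gives a 18×12 integer matrix of rank 12; reducing to Smith normal form yields diagonal entries (1,1,1,1,1,1,1,1,1,1,1,2).

From H_k ≅ ker(∂_k) / im(∂_{k+1}) we obtain:

  H_1: rank ker ∂_1 − rank ∂_2 = (18 − 6) − 12 = 0, and ∂_2 has invariant factor 2 > 1, so H_1 = Z/2.

(K is a triangulation of the real projective plane RP^2.)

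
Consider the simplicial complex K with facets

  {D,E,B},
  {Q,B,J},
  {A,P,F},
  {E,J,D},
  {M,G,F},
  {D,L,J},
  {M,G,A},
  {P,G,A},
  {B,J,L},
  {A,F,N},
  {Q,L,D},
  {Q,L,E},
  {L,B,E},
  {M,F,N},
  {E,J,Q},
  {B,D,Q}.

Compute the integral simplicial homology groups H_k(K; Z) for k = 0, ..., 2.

H_0 ≅ Z^2,  H_1 ≅ Z ⊕ Z/2Z,  H_2 = 0.

We work with the vertex ordering A < B < D < E < F < G < J < L < M < N < P < Q. The simplices of K, each written with vertices in increasing order, are:

  0-simplices (12): A, B, D, E, F, G, J, L, M, N, P, Q
  1-simplices (27): AF, AG, AM, AN, AP, BD, BE, BJ, BL, BQ, DE, DJ, DL, DQ, EJ, EL, EQ, FG, FM, FN, FP, GM, GP, JL, JQ, LQ, MN
  2-simplices (16): AFN, AFP, AGM, AGP, BDE, BDQ, BEL, BJL, BJQ, DEJ, DJL, DLQ, EJQ, ELQ, FGM, FMN

giving chain groups C_0 ≅ Z^12, C_1 ≅ Z^27, C_2 ≅ Z^16.

The boundary map ∂_1: C_1 → C_0 maps an edge to its endpoints' difference, ∂[p,q] = q − p. For instance
  ∂MN = N − M.
As a 12×27 matrix over Z this has rank 10, with invariant factors (1,1,1,1,1,1,1,1,1,1).

∂_2: C_2 → C_1 acts by ∂[p,q,r] = [q,r] − [p,r] + [p,q]. For instance
  ∂BDE = DE − BE + BD,
  ∂DLQ = LQ − DQ + DL.
The resulting 27×16 matrix has rank 16, and its Smith normal form has invariant factors (1,1,1,1,1,1,1,1,1,1,1,1,1,1,1,2).

Computing H_k = (kernel of ∂_k) / (image of ∂_{k+1}):

  H_0: rank C_0 − rank ∂_1 = 12 − 10 = 2, and the invariant factors of ∂_1 are all 1, so H_0 = Z^2.
  H_1: rank ker ∂_1 − rank ∂_2 = (27 − 10) − 16 = 1, and ∂_2 has invariant factor 2 > 1, so H_1 = Z ⊕ Z/2Z.
  H_2: rank ker ∂_2 − rank ∂_3 = (16 − 16) − 0 = 0, and there is no ∂_3, so H_2 = 0.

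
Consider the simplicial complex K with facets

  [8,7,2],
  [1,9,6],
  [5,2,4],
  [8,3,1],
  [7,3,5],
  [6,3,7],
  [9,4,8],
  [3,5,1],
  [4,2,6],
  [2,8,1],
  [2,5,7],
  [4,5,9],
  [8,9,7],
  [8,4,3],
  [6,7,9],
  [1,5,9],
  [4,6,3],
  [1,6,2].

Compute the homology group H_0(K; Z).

We work with the vertex ordering 1 < 2 < 3 < 4 < 5 < 6 < 7 < 8 < 9. The simplices of K, each written with vertices in increasing order, are:

  0-simplices (9): [1], [2], [3], [4], [5], [6], [7], [8], [9]
  1-simplices (27): (27 of them)
  2-simplices (18): [1,2,6], [1,2,8], [1,3,5], [1,3,8], [1,5,9], [1,6,9], [2,4,5], [2,4,6], [2,5,7], [2,7,8], [3,4,6], [3,4,8], [3,5,7], [3,6,7], [4,5,9], [4,8,9], [6,7,9], [7,8,9]

giving chain groups C_0 ≅ Z^9, C_1 ≅ Z^27, C_2 ≅ Z^18.

The boundary map ∂_1: C_1 → C_0 is given by ∂[p,q] = [q] − [p].
This gives a 9×27 integer matrix of rank 8; reducing to Smith normal form yields diagonal entries (1,1,1,1,1,1,1,1).

The boundary map ∂_2: C_2 → C_1 sends each 2-simplex [p,q,r] to [q,r] − [p,r] + [p,q]. For instance
  ∂[6,7,9] = [7,9] − [6,9] + [6,7],
  ∂[7,8,9] = [8,9] − [7,9] + [7,8].
The 27×18 boundary matrix has rank 17 and Smith normal form diag(1,1,1,1,1,1,1,1,1,1,1,1,1,1,1,1,1).

Computing H_k = (kernel of ∂_k) / (image of ∂_{k+1}):

  H_0: rank C_0 − rank ∂_1 = 9 − 8 = 1, and the invariant factors of ∂_1 are all 1, so H_0 ≅ Z.

H_0 = Z.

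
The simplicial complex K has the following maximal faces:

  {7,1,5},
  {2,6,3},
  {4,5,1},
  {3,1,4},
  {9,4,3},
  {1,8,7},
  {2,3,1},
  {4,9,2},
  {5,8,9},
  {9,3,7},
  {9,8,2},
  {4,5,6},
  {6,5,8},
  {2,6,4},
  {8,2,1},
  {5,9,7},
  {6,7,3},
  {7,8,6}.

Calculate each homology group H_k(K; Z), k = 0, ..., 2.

H_0 ≅ Z,  H_1 ≅ Z ⊕ Z/2,  H_2 = 0.

Take the total order 1 < 2 < 3 < 4 < 5 < 6 < 7 < 8 < 9 on the vertex set. Then K (dimension 2) consists of the simplices:

  0-simplices (9): [1], [2], [3], [4], [5], [6], [7], [8], [9]
  1-simplices (27): (27 of them)
  2-simplices (18): [1,2,3], [1,2,8], [1,3,4], [1,4,5], [1,5,7], [1,7,8], [2,3,6], [2,4,6], [2,4,9], [2,8,9], [3,4,9], [3,6,7], [3,7,9], [4,5,6], [5,6,8], [5,7,9], [5,8,9], [6,7,8]

Hence C_0 ≅ Z^9, C_1 ≅ Z^27, C_2 ≅ Z^18.

Boundary ∂_1: C_1 → C_0 sends each edge [p,q] (with p < q) to q − p. For instance
  ∂[4,5] = [5] − [4].
This gives a 9×27 integer matrix of rank 8; reducing to Smith normal form yields diagonal entries (1,1,1,1,1,1,1,1).

The boundary map ∂_2: C_2 → C_1 acts by ∂[p,q,r] = [q,r] − [p,r] + [p,q]. For instance
  ∂[1,4,5] = [4,5] − [1,5] + [1,4],
  ∂[5,6,8] = [6,8] − [5,8] + [5,6].
The 27×18 boundary matrix has rank 18 and Smith normal form diag(1,1,1,1,1,1,1,1,1,1,1,1,1,1,1,1,1,2).

Computing H_k = (kernel of ∂_k) / (image of ∂_{k+1}):

  H_0: rank C_0 − rank ∂_1 = 9 − 8 = 1, and the invariant factors of ∂_1 are all 1, so H_0 ≅ Z.
  H_1: rank ker ∂_1 − rank ∂_2 = (27 − 8) − 18 = 1, and ∂_2 has invariant factor 2 > 1, so H_1 ≅ Z ⊕ Z/2.
  H_2: rank ker ∂_2 − rank ∂_3 = (18 − 18) − 0 = 0, and there is no ∂_3, so H_2 ≅ 0.

(K is a triangulation of the Klein bottle.)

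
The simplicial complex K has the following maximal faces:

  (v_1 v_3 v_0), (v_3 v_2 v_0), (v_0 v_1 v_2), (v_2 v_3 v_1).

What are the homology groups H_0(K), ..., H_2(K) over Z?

H_0 ≅ Z,  H_1 = 0,  H_2 ≅ Z.

We work with the vertex ordering v_0 < v_1 < v_2 < v_3. The simplices of K, each written with vertices in increasing order, are:

  0-simplices (4): [v_0], [v_1], [v_2], [v_3]
  1-simplices (6): [v_0,v_1], [v_0,v_2], [v_0,v_3], [v_1,v_2], [v_1,v_3], [v_2,v_3]
  2-simplices (4): [v_0,v_1,v_2], [v_0,v_1,v_3], [v_0,v_2,v_3], [v_1,v_2,v_3]

giving chain groups C_0 ≅ Z^4, C_1 ≅ Z^6, C_2 ≅ Z^4.

∂_1: C_1 → C_0 is given by ∂[p,q] = [q] − [p]. For instance
  ∂[v_1,v_3] = [v_3] − [v_1].
The 4×6 boundary matrix has rank 3 and Smith normal form diag(1,1,1).

Boundary ∂_2: C_2 → C_1 sends each 2-simplex [p,q,r] to [q,r] − [p,r] + [p,q]. For instance
  ∂[v_1,v_2,v_3] = [v_2,v_3] − [v_1,v_3] + [v_1,v_2],
  ∂[v_0,v_1,v_3] = [v_1,v_3] − [v_0,v_3] + [v_0,v_1].
This gives a 6×4 integer matrix of rank 3; reducing to Smith normal form yields diagonal entries (1,1,1).

Reading off H_k = ker ∂_k / im ∂_{k+1}:

  H_0: rank C_0 − rank ∂_1 = 4 − 3 = 1, and the invariant factors of ∂_1 are all 1, so H_0 ≅ Z.
  H_1: rank ker ∂_1 − rank ∂_2 = (6 − 3) − 3 = 0, and the invariant factors of ∂_2 are all 1, so H_1 ≅ 0.
  H_2: rank ker ∂_2 − rank ∂_3 = (4 − 3) − 0 = 1, and there is no ∂_3, so H_2 ≅ Z.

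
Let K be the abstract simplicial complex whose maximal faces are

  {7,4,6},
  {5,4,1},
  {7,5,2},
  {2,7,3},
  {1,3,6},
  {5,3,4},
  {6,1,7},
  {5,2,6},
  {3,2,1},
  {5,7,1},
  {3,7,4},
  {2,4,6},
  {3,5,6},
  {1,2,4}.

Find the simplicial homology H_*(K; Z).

Order the vertices as 1 < 2 < 3 < 4 < 5 < 6 < 7. Listing each simplex with vertices in this order, K has dimension 2 with simplices:

  0-simplices (7): [1], [2], [3], [4], [5], [6], [7]
  1-simplices (21): [1,2], [1,3], [1,4], [1,5], [1,6], [1,7], [2,3], [2,4], [2,5], [2,6], [2,7], [3,4], [3,5], [3,6], [3,7], [4,5], [4,6], [4,7], [5,6], [5,7], [6,7]
  2-simplices (14): [1,2,3], [1,2,4], [1,3,6], [1,4,5], [1,5,7], [1,6,7], [2,3,7], [2,4,6], [2,5,6], [2,5,7], [3,4,5], [3,4,7], [3,5,6], [4,6,7]

Hence C_0 ≅ Z^7, C_1 ≅ Z^21, C_2 ≅ Z^14.

Boundary ∂_1: C_1 → C_0 is given by ∂[p,q] = [q] − [p].
As a 7×21 matrix over Z this has rank 6, with invariant factors (1,1,1,1,1,1).

Boundary ∂_2: C_2 → C_1 sends each 2-simplex [p,q,r] to [q,r] − [p,r] + [p,q]. For instance
  ∂[3,4,7] = [4,7] − [3,7] + [3,4],
  ∂[2,4,6] = [4,6] − [2,6] + [2,4].
As a 21×14 matrix over Z this has rank 13, with invariant factors (1,1,1,1,1,1,1,1,1,1,1,1,1).

From H_k ≅ ker(∂_k) / im(∂_{k+1}) we obtain:

  H_0: rank C_0 − rank ∂_1 = 7 − 6 = 1, and the invariant factors of ∂_1 are all 1, so H_0 = Z.
  H_1: rank ker ∂_1 − rank ∂_2 = (21 − 6) − 13 = 2, and the invariant factors of ∂_2 are all 1, so H_1 = Z^2.
  H_2: rank ker ∂_2 − rank ∂_3 = (14 − 13) − 0 = 1, and there is no ∂_3, so H_2 = Z.

H_0 ≅ Z,  H_1 ≅ Z^2,  H_2 ≅ Z.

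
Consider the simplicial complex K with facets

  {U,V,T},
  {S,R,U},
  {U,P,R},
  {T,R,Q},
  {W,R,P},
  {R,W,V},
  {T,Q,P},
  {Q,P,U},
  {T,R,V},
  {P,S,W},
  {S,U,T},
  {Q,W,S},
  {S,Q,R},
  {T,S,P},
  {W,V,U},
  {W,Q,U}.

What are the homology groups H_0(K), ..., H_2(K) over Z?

We work with the vertex ordering P < Q < R < S < T < U < V < W. The simplices of K, each written with vertices in increasing order, are:

  0-simplices (8): P, Q, R, S, T, U, V, W
  1-simplices (24): PQ, PR, PS, PT, PU, PW, QR, QS, QT, QU, QW, RS, RT, RU, RV, RW, ST, SU, SW, TU, TV, UV, UW, VW
  2-simplices (16): PQT, PQU, PRU, PRW, PST, PSW, QRS, QRT, QSW, QUW, RSU, RTV, RVW, STU, TUV, UVW

Hence C_0 ≅ Z^8, C_1 ≅ Z^24, C_2 ≅ Z^16.

Boundary ∂_1: C_1 → C_0 maps an edge to its endpoints' difference, ∂[p,q] = q − p. For instance
  ∂UV = V − U.
This gives a 8×24 integer matrix of rank 7; reducing to Smith normal form yields diagonal entries (1,1,1,1,1,1,1).

The boundary map ∂_2: C_2 → C_1 sends each 2-simplex [p,q,r] to [q,r] − [p,r] + [p,q]. For instance
  ∂UVW = VW − UW + UV,
  ∂QRT = RT − QT + QR.
This gives a 24×16 integer matrix of rank 15; reducing to Smith normal form yields diagonal entries (1,1,1,1,1,1,1,1,1,1,1,1,1,1,1).

Now H_k = ker ∂_k / im ∂_{k+1}, so:

  H_0: rank C_0 − rank ∂_1 = 8 − 7 = 1, and the invariant factors of ∂_1 are all 1, so H_0 ≅ Z.
  H_1: rank ker ∂_1 − rank ∂_2 = (24 − 7) − 15 = 2, and the invariant factors of ∂_2 are all 1, so H_1 ≅ Z^2.
  H_2: rank ker ∂_2 − rank ∂_3 = (16 − 15) − 0 = 1, and there is no ∂_3, so H_2 ≅ Z.

As a check, the Euler characteristic is 8 − 24 + 16 = 0, which agrees with 1 − 2 + 1 = 0.

H_0 ≅ Z,  H_1 ≅ Z^2,  H_2 ≅ Z.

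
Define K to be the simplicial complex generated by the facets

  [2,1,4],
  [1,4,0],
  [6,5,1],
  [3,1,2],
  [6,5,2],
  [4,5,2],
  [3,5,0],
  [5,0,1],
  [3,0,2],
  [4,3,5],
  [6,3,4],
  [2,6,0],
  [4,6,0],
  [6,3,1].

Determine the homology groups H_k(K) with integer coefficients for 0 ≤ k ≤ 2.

H_0 ≅ Z,  H_1 ≅ Z^2,  H_2 ≅ Z.

Take the total order 0 < 1 < 2 < 3 < 4 < 5 < 6 on the vertex set. Then K (dimension 2) consists of the simplices:

  0-simplices (7): [0], [1], [2], [3], [4], [5], [6]
  1-simplices (21): [0,1], [0,2], [0,3], [0,4], [0,5], [0,6], [1,2], [1,3], [1,4], [1,5], [1,6], [2,3], [2,4], [2,5], [2,6], [3,4], [3,5], [3,6], [4,5], [4,6], [5,6]
  2-simplices (14): [0,1,4], [0,1,5], [0,2,3], [0,2,6], [0,3,5], [0,4,6], [1,2,3], [1,2,4], [1,3,6], [1,5,6], [2,4,5], [2,5,6], [3,4,5], [3,4,6]

giving chain groups C_0 ≅ Z^7, C_1 ≅ Z^21, C_2 ≅ Z^14.

Boundary ∂_1: C_1 → C_0 maps an edge to its endpoints' difference, ∂[p,q] = q − p. For instance
  ∂[2,5] = [5] − [2].
As a 7×21 matrix over Z this has rank 6, with invariant factors (1,1,1,1,1,1).

The boundary map ∂_2: C_2 → C_1 sends each 2-simplex [p,q,r] to [q,r] − [p,r] + [p,q]. For instance
  ∂[1,5,6] = [5,6] − [1,6] + [1,5],
  ∂[0,4,6] = [4,6] − [0,6] + [0,4].
As a 21×14 matrix over Z this has rank 13, with invariant factors (1,1,1,1,1,1,1,1,1,1,1,1,1).

From H_k ≅ ker(∂_k) / im(∂_{k+1}) we obtain:

  H_0: rank C_0 − rank ∂_1 = 7 − 6 = 1, and the invariant factors of ∂_1 are all 1, so H_0 = Z.
  H_1: rank ker ∂_1 − rank ∂_2 = (21 − 6) − 13 = 2, and the invariant factors of ∂_2 are all 1, so H_1 = Z^2.
  H_2: rank ker ∂_2 − rank ∂_3 = (14 − 13) − 0 = 1, and there is no ∂_3, so H_2 = Z.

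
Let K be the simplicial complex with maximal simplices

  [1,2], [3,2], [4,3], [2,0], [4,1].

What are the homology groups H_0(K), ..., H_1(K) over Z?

H_0 = Z,  H_1 = Z.

Order the vertices as 0 < 1 < 2 < 3 < 4. Listing each simplex with vertices in this order, K has dimension 1 with simplices:

  0-simplices (5): [0], [1], [2], [3], [4]
  1-simplices (5): [0,2], [1,2], [1,4], [2,3], [3,4]

Hence C_0 ≅ Z^5, C_1 ≅ Z^5.

Boundary ∂_1: C_1 → C_0 sends each edge [p,q] (with p < q) to q − p.
The resulting 5×5 matrix has rank 4, and its Smith normal form has invariant factors (1,1,1,1).

From H_k ≅ ker(∂_k) / im(∂_{k+1}) we obtain:

  H_0: rank C_0 − rank ∂_1 = 5 − 4 = 1, and the invariant factors of ∂_1 are all 1, so H_0 = Z.
  H_1: rank ker ∂_1 − rank ∂_2 = (5 − 4) − 0 = 1, and there is no ∂_2, so H_1 = Z.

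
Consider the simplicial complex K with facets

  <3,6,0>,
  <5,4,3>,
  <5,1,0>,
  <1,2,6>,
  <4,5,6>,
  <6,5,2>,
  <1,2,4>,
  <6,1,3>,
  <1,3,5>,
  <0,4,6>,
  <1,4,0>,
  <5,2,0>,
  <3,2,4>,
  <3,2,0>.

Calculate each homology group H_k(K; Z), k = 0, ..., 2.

H_0 ≅ Z,  H_1 ≅ Z^2,  H_2 ≅ Z.

K has 7 vertices, 21 edges, 14 triangles.
rank ∂_0 = 0, rank ∂_1 = 6 ⇒ b_0 = 7 − 0 − 6 = 1; all invariant factors of ∂_1 are 1 so no torsion. So H_0 = Z.
rank ∂_1 = 6, rank ∂_2 = 13 ⇒ b_1 = 21 − 6 − 13 = 2; all invariant factors of ∂_2 are 1 so no torsion. So H_1 = Z^2.
rank ∂_2 = 13, rank ∂_3 = 0 ⇒ b_2 = 14 − 13 − 0 = 1. So H_2 = Z.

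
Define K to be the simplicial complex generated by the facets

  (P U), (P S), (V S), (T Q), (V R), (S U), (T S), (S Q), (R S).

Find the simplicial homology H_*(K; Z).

Fix the vertex order P < Q < R < S < T < U < V and write every simplex with vertices in increasing order. Then dim K = 1 and the simplices of K are:

  0-simplices (7): P, Q, R, S, T, U, V
  1-simplices (9): PS, PU, QS, QT, RS, RV, ST, SU, SV

so the chain groups are C_0 ≅ Z^7, C_1 ≅ Z^9.

∂_1: C_1 → C_0 maps an edge to its endpoints' difference, ∂[p,q] = q − p.
This gives a 7×9 integer matrix of rank 6; reducing to Smith normal form yields diagonal entries (1,1,1,1,1,1).

Now H_k = ker ∂_k / im ∂_{k+1}, so:

  H_0: rank C_0 − rank ∂_1 = 7 − 6 = 1, and the invariant factors of ∂_1 are all 1, so H_0 ≅ Z.
  H_1: rank ker ∂_1 − rank ∂_2 = (9 − 6) − 0 = 3, and there is no ∂_2, so H_1 ≅ Z^3.

As a check, the Euler characteristic is 7 − 9 = -2, which agrees with 1 − 3 = -2.

H_0 ≅ Z,  H_1 ≅ Z^3.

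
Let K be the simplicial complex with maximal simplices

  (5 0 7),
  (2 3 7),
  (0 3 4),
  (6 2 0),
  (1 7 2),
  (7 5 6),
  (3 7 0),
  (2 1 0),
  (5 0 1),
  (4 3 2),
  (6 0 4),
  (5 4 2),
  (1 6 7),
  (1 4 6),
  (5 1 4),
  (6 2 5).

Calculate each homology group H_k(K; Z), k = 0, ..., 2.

H_0 = Z,  H_1 = Z^2,  H_2 = Z.

Order the vertices as 0 < 1 < 2 < 3 < 4 < 5 < 6 < 7. Listing each simplex with vertices in this order, K has dimension 2 with simplices:

  0-simplices (8): [0], [1], [2], [3], [4], [5], [6], [7]
  1-simplices (24): (24 of them)
  2-simplices (16): [0,1,2], [0,1,5], [0,2,6], [0,3,4], [0,3,7], [0,4,6], [0,5,7], [1,2,7], [1,4,5], [1,4,6], [1,6,7], [2,3,4], [2,3,7], [2,4,5], [2,5,6], [5,6,7]

Hence C_0 ≅ Z^8, C_1 ≅ Z^24, C_2 ≅ Z^16.

∂_1: C_1 → C_0 sends each edge [p,q] (with p < q) to q − p.
As a 8×24 matrix over Z this has rank 7, with invariant factors (1,1,1,1,1,1,1).

The boundary map ∂_2: C_2 → C_1 maps a triangle to the signed sum of its edges. For instance
  ∂[2,3,4] = [3,4] − [2,4] + [2,3],
  ∂[0,3,7] = [3,7] − [0,7] + [0,3].
The 24×16 boundary matrix has rank 15 and Smith normal form diag(1,1,1,1,1,1,1,1,1,1,1,1,1,1,1).

Computing H_k = (kernel of ∂_k) / (image of ∂_{k+1}):

  H_0: rank C_0 − rank ∂_1 = 8 − 7 = 1, and the invariant factors of ∂_1 are all 1, so H_0 = Z.
  H_1: rank ker ∂_1 − rank ∂_2 = (24 − 7) − 15 = 2, and the invariant factors of ∂_2 are all 1, so H_1 = Z^2.
  H_2: rank ker ∂_2 − rank ∂_3 = (16 − 15) − 0 = 1, and there is no ∂_3, so H_2 = Z.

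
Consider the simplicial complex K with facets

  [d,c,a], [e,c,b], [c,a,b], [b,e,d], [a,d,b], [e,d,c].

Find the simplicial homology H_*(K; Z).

K has 5 vertices, 9 edges, 6 triangles.
rank ∂_0 = 0, rank ∂_1 = 4 ⇒ b_0 = 5 − 0 − 4 = 1; all invariant factors of ∂_1 are 1 so no torsion. So H_0 ≅ Z.
rank ∂_1 = 4, rank ∂_2 = 5 ⇒ b_1 = 9 − 4 − 5 = 0; all invariant factors of ∂_2 are 1 so no torsion. So H_1 ≅ 0.
rank ∂_2 = 5, rank ∂_3 = 0 ⇒ b_2 = 6 − 5 − 0 = 1. So H_2 ≅ Z.

H_0 ≅ Z,  H_1 = 0,  H_2 ≅ Z.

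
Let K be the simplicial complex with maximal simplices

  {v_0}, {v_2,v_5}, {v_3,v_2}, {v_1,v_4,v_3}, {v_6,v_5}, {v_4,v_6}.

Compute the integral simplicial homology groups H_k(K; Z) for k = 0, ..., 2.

H_0 ≅ Z^2,  H_1 ≅ Z,  H_2 = 0.

Take the total order v_0 < v_1 < v_2 < v_3 < v_4 < v_5 < v_6 on the vertex set. Then K (dimension 2) consists of the simplices:

  0-simplices (7): [v_0], [v_1], [v_2], [v_3], [v_4], [v_5], [v_6]
  1-simplices (7): [v_1,v_3], [v_1,v_4], [v_2,v_3], [v_2,v_5], [v_3,v_4], [v_4,v_6], [v_5,v_6]
  2-simplices (1): [v_1,v_3,v_4]

Hence C_0 ≅ Z^7, C_1 ≅ Z^7, C_2 ≅ Z^1.

∂_1: C_1 → C_0 is given by ∂[p,q] = [q] − [p]. For instance
  ∂[v_2,v_3] = [v_3] − [v_2].
The 7×7 boundary matrix has rank 5 and Smith normal form diag(1,1,1,1,1).

∂_2: C_2 → C_1 maps a triangle to the signed sum of its edges. For instance
  ∂[v_1,v_3,v_4] = [v_3,v_4] − [v_1,v_4] + [v_1,v_3].
As a 7×1 matrix over Z this has rank 1, with invariant factors (1).

Computing H_k = (kernel of ∂_k) / (image of ∂_{k+1}):

  H_0: rank C_0 − rank ∂_1 = 7 − 5 = 2, and the invariant factors of ∂_1 are all 1, so H_0 ≅ Z^2.
  H_1: rank ker ∂_1 − rank ∂_2 = (7 − 5) − 1 = 1, and the invariant factors of ∂_2 are all 1, so H_1 ≅ Z.
  H_2: rank ker ∂_2 − rank ∂_3 = (1 − 1) − 0 = 0, and there is no ∂_3, so H_2 ≅ 0.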